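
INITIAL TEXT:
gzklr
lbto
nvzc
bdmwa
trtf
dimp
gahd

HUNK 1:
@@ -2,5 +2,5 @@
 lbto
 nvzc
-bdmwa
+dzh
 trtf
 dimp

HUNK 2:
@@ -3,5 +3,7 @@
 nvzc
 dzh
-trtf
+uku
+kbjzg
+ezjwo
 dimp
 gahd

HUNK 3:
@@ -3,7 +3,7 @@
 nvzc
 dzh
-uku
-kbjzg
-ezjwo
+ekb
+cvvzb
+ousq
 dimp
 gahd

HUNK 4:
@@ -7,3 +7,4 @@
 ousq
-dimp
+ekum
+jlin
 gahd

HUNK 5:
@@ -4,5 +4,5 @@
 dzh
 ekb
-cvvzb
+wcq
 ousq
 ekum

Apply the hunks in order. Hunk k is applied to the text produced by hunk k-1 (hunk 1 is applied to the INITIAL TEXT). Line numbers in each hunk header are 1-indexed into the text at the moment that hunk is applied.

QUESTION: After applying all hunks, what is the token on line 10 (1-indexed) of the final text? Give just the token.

Answer: gahd

Derivation:
Hunk 1: at line 2 remove [bdmwa] add [dzh] -> 7 lines: gzklr lbto nvzc dzh trtf dimp gahd
Hunk 2: at line 3 remove [trtf] add [uku,kbjzg,ezjwo] -> 9 lines: gzklr lbto nvzc dzh uku kbjzg ezjwo dimp gahd
Hunk 3: at line 3 remove [uku,kbjzg,ezjwo] add [ekb,cvvzb,ousq] -> 9 lines: gzklr lbto nvzc dzh ekb cvvzb ousq dimp gahd
Hunk 4: at line 7 remove [dimp] add [ekum,jlin] -> 10 lines: gzklr lbto nvzc dzh ekb cvvzb ousq ekum jlin gahd
Hunk 5: at line 4 remove [cvvzb] add [wcq] -> 10 lines: gzklr lbto nvzc dzh ekb wcq ousq ekum jlin gahd
Final line 10: gahd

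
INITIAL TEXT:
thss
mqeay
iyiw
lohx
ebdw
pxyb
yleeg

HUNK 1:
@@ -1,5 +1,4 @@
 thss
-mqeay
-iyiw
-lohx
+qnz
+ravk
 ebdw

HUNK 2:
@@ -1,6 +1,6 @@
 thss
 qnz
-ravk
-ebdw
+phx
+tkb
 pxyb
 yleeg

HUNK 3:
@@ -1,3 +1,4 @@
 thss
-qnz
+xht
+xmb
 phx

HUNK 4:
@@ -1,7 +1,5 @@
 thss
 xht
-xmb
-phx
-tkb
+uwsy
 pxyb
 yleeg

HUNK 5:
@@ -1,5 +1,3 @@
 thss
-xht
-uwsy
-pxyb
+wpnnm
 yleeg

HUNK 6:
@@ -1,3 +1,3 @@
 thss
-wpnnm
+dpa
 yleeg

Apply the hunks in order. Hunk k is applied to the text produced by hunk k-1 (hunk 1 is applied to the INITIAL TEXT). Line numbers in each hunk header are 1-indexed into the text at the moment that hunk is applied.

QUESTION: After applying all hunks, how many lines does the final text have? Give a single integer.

Answer: 3

Derivation:
Hunk 1: at line 1 remove [mqeay,iyiw,lohx] add [qnz,ravk] -> 6 lines: thss qnz ravk ebdw pxyb yleeg
Hunk 2: at line 1 remove [ravk,ebdw] add [phx,tkb] -> 6 lines: thss qnz phx tkb pxyb yleeg
Hunk 3: at line 1 remove [qnz] add [xht,xmb] -> 7 lines: thss xht xmb phx tkb pxyb yleeg
Hunk 4: at line 1 remove [xmb,phx,tkb] add [uwsy] -> 5 lines: thss xht uwsy pxyb yleeg
Hunk 5: at line 1 remove [xht,uwsy,pxyb] add [wpnnm] -> 3 lines: thss wpnnm yleeg
Hunk 6: at line 1 remove [wpnnm] add [dpa] -> 3 lines: thss dpa yleeg
Final line count: 3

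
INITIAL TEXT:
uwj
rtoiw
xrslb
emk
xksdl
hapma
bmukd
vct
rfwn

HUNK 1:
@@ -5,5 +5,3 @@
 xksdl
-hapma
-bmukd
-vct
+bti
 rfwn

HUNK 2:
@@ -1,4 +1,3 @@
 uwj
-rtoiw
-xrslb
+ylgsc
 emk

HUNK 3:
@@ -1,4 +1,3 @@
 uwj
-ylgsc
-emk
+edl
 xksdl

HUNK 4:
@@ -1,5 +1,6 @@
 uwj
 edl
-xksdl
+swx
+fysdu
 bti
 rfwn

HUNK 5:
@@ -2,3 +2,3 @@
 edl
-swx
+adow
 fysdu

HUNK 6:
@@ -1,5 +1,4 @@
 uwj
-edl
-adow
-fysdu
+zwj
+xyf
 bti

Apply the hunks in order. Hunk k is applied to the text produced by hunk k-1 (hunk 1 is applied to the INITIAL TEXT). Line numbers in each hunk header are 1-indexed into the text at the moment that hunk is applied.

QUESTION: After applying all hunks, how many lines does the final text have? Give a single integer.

Hunk 1: at line 5 remove [hapma,bmukd,vct] add [bti] -> 7 lines: uwj rtoiw xrslb emk xksdl bti rfwn
Hunk 2: at line 1 remove [rtoiw,xrslb] add [ylgsc] -> 6 lines: uwj ylgsc emk xksdl bti rfwn
Hunk 3: at line 1 remove [ylgsc,emk] add [edl] -> 5 lines: uwj edl xksdl bti rfwn
Hunk 4: at line 1 remove [xksdl] add [swx,fysdu] -> 6 lines: uwj edl swx fysdu bti rfwn
Hunk 5: at line 2 remove [swx] add [adow] -> 6 lines: uwj edl adow fysdu bti rfwn
Hunk 6: at line 1 remove [edl,adow,fysdu] add [zwj,xyf] -> 5 lines: uwj zwj xyf bti rfwn
Final line count: 5

Answer: 5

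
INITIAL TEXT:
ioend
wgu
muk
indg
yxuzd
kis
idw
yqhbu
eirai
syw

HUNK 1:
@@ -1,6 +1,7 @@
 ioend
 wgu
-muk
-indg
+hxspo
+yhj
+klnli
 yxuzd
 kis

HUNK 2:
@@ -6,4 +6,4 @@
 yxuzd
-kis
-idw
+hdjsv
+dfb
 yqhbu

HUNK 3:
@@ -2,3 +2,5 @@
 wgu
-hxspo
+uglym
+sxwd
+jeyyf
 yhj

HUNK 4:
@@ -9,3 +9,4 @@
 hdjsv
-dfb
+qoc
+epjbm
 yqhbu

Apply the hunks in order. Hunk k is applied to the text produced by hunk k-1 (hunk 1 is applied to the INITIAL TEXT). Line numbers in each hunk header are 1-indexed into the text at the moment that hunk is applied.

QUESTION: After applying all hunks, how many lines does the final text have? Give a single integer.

Hunk 1: at line 1 remove [muk,indg] add [hxspo,yhj,klnli] -> 11 lines: ioend wgu hxspo yhj klnli yxuzd kis idw yqhbu eirai syw
Hunk 2: at line 6 remove [kis,idw] add [hdjsv,dfb] -> 11 lines: ioend wgu hxspo yhj klnli yxuzd hdjsv dfb yqhbu eirai syw
Hunk 3: at line 2 remove [hxspo] add [uglym,sxwd,jeyyf] -> 13 lines: ioend wgu uglym sxwd jeyyf yhj klnli yxuzd hdjsv dfb yqhbu eirai syw
Hunk 4: at line 9 remove [dfb] add [qoc,epjbm] -> 14 lines: ioend wgu uglym sxwd jeyyf yhj klnli yxuzd hdjsv qoc epjbm yqhbu eirai syw
Final line count: 14

Answer: 14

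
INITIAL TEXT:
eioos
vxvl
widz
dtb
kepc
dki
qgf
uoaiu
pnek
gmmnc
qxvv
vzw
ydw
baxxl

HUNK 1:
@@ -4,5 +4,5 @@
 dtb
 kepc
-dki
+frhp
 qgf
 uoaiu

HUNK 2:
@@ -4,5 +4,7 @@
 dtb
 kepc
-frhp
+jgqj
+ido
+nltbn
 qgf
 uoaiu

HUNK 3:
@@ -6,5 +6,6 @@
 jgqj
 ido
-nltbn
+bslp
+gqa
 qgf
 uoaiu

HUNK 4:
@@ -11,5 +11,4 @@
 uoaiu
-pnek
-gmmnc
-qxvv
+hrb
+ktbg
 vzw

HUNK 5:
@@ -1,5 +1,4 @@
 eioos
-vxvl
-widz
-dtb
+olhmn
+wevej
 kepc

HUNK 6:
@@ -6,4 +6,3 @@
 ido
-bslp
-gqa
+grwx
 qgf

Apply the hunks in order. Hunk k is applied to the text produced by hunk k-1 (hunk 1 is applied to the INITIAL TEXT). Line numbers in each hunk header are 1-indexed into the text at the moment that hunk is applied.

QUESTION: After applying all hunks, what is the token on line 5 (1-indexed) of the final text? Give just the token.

Answer: jgqj

Derivation:
Hunk 1: at line 4 remove [dki] add [frhp] -> 14 lines: eioos vxvl widz dtb kepc frhp qgf uoaiu pnek gmmnc qxvv vzw ydw baxxl
Hunk 2: at line 4 remove [frhp] add [jgqj,ido,nltbn] -> 16 lines: eioos vxvl widz dtb kepc jgqj ido nltbn qgf uoaiu pnek gmmnc qxvv vzw ydw baxxl
Hunk 3: at line 6 remove [nltbn] add [bslp,gqa] -> 17 lines: eioos vxvl widz dtb kepc jgqj ido bslp gqa qgf uoaiu pnek gmmnc qxvv vzw ydw baxxl
Hunk 4: at line 11 remove [pnek,gmmnc,qxvv] add [hrb,ktbg] -> 16 lines: eioos vxvl widz dtb kepc jgqj ido bslp gqa qgf uoaiu hrb ktbg vzw ydw baxxl
Hunk 5: at line 1 remove [vxvl,widz,dtb] add [olhmn,wevej] -> 15 lines: eioos olhmn wevej kepc jgqj ido bslp gqa qgf uoaiu hrb ktbg vzw ydw baxxl
Hunk 6: at line 6 remove [bslp,gqa] add [grwx] -> 14 lines: eioos olhmn wevej kepc jgqj ido grwx qgf uoaiu hrb ktbg vzw ydw baxxl
Final line 5: jgqj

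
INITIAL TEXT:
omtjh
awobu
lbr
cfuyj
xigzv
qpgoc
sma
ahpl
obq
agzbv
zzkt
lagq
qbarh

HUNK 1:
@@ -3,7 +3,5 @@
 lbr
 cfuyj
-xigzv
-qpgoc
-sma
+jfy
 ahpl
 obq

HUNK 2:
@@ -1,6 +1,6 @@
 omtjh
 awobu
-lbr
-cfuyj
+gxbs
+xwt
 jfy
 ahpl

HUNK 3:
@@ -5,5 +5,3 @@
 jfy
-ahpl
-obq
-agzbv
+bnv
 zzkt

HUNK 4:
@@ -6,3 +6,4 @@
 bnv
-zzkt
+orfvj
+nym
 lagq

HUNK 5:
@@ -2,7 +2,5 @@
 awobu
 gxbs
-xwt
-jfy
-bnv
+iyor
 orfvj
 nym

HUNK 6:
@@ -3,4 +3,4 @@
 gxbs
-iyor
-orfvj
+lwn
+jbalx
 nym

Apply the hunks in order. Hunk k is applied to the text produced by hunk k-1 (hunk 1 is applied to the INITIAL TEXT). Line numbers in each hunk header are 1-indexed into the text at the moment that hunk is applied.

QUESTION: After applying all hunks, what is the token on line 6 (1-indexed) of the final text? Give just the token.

Hunk 1: at line 3 remove [xigzv,qpgoc,sma] add [jfy] -> 11 lines: omtjh awobu lbr cfuyj jfy ahpl obq agzbv zzkt lagq qbarh
Hunk 2: at line 1 remove [lbr,cfuyj] add [gxbs,xwt] -> 11 lines: omtjh awobu gxbs xwt jfy ahpl obq agzbv zzkt lagq qbarh
Hunk 3: at line 5 remove [ahpl,obq,agzbv] add [bnv] -> 9 lines: omtjh awobu gxbs xwt jfy bnv zzkt lagq qbarh
Hunk 4: at line 6 remove [zzkt] add [orfvj,nym] -> 10 lines: omtjh awobu gxbs xwt jfy bnv orfvj nym lagq qbarh
Hunk 5: at line 2 remove [xwt,jfy,bnv] add [iyor] -> 8 lines: omtjh awobu gxbs iyor orfvj nym lagq qbarh
Hunk 6: at line 3 remove [iyor,orfvj] add [lwn,jbalx] -> 8 lines: omtjh awobu gxbs lwn jbalx nym lagq qbarh
Final line 6: nym

Answer: nym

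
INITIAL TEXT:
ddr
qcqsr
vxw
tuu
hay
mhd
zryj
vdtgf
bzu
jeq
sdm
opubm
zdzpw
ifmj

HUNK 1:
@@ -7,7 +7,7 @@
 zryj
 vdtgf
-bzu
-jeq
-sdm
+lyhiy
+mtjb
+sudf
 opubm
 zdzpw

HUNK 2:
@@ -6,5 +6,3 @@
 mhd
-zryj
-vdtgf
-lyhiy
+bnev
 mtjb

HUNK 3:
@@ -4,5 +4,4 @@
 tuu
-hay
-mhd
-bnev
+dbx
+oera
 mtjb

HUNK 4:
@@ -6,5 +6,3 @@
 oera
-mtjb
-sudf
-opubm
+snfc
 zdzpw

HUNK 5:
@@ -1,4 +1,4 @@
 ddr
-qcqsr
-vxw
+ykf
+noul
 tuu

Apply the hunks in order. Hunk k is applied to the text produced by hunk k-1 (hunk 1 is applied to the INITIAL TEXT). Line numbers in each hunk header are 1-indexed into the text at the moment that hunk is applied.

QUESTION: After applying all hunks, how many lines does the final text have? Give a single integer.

Answer: 9

Derivation:
Hunk 1: at line 7 remove [bzu,jeq,sdm] add [lyhiy,mtjb,sudf] -> 14 lines: ddr qcqsr vxw tuu hay mhd zryj vdtgf lyhiy mtjb sudf opubm zdzpw ifmj
Hunk 2: at line 6 remove [zryj,vdtgf,lyhiy] add [bnev] -> 12 lines: ddr qcqsr vxw tuu hay mhd bnev mtjb sudf opubm zdzpw ifmj
Hunk 3: at line 4 remove [hay,mhd,bnev] add [dbx,oera] -> 11 lines: ddr qcqsr vxw tuu dbx oera mtjb sudf opubm zdzpw ifmj
Hunk 4: at line 6 remove [mtjb,sudf,opubm] add [snfc] -> 9 lines: ddr qcqsr vxw tuu dbx oera snfc zdzpw ifmj
Hunk 5: at line 1 remove [qcqsr,vxw] add [ykf,noul] -> 9 lines: ddr ykf noul tuu dbx oera snfc zdzpw ifmj
Final line count: 9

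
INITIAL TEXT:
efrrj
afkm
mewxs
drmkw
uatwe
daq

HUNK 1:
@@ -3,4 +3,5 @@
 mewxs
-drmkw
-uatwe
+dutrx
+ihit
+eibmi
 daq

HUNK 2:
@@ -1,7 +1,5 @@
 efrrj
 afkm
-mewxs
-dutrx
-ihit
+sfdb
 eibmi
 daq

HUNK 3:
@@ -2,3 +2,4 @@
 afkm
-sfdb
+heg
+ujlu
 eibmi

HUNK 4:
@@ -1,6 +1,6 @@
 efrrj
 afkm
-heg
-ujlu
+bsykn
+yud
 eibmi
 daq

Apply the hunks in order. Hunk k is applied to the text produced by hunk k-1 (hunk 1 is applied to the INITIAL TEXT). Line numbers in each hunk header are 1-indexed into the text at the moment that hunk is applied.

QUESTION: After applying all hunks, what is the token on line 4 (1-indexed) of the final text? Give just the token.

Hunk 1: at line 3 remove [drmkw,uatwe] add [dutrx,ihit,eibmi] -> 7 lines: efrrj afkm mewxs dutrx ihit eibmi daq
Hunk 2: at line 1 remove [mewxs,dutrx,ihit] add [sfdb] -> 5 lines: efrrj afkm sfdb eibmi daq
Hunk 3: at line 2 remove [sfdb] add [heg,ujlu] -> 6 lines: efrrj afkm heg ujlu eibmi daq
Hunk 4: at line 1 remove [heg,ujlu] add [bsykn,yud] -> 6 lines: efrrj afkm bsykn yud eibmi daq
Final line 4: yud

Answer: yud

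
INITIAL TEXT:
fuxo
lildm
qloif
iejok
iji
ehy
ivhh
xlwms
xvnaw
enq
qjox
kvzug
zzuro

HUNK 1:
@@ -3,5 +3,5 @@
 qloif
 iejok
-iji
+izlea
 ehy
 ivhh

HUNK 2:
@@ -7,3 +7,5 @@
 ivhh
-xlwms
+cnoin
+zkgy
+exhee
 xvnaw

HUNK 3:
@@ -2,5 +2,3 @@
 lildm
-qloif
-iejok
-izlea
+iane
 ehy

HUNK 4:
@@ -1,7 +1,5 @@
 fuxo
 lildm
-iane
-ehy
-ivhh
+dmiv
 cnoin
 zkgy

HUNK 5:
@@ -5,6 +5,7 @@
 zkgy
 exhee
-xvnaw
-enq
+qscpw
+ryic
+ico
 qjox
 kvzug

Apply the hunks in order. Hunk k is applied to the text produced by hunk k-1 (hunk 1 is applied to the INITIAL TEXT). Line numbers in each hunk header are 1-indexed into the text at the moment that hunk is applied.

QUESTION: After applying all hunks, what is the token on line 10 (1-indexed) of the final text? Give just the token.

Hunk 1: at line 3 remove [iji] add [izlea] -> 13 lines: fuxo lildm qloif iejok izlea ehy ivhh xlwms xvnaw enq qjox kvzug zzuro
Hunk 2: at line 7 remove [xlwms] add [cnoin,zkgy,exhee] -> 15 lines: fuxo lildm qloif iejok izlea ehy ivhh cnoin zkgy exhee xvnaw enq qjox kvzug zzuro
Hunk 3: at line 2 remove [qloif,iejok,izlea] add [iane] -> 13 lines: fuxo lildm iane ehy ivhh cnoin zkgy exhee xvnaw enq qjox kvzug zzuro
Hunk 4: at line 1 remove [iane,ehy,ivhh] add [dmiv] -> 11 lines: fuxo lildm dmiv cnoin zkgy exhee xvnaw enq qjox kvzug zzuro
Hunk 5: at line 5 remove [xvnaw,enq] add [qscpw,ryic,ico] -> 12 lines: fuxo lildm dmiv cnoin zkgy exhee qscpw ryic ico qjox kvzug zzuro
Final line 10: qjox

Answer: qjox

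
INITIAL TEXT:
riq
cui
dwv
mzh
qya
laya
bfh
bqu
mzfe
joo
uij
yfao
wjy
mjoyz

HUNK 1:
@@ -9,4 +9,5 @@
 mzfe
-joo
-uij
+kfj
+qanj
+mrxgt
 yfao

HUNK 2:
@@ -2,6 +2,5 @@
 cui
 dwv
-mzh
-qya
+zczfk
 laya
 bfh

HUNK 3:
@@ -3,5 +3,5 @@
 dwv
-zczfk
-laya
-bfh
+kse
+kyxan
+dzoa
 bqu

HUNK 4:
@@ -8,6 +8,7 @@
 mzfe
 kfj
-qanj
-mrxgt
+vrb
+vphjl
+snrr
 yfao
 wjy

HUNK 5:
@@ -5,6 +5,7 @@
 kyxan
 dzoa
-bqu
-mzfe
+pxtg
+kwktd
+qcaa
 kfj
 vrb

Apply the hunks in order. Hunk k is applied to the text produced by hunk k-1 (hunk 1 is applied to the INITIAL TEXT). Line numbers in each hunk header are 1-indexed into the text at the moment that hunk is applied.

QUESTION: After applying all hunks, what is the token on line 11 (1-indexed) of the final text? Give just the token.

Answer: vrb

Derivation:
Hunk 1: at line 9 remove [joo,uij] add [kfj,qanj,mrxgt] -> 15 lines: riq cui dwv mzh qya laya bfh bqu mzfe kfj qanj mrxgt yfao wjy mjoyz
Hunk 2: at line 2 remove [mzh,qya] add [zczfk] -> 14 lines: riq cui dwv zczfk laya bfh bqu mzfe kfj qanj mrxgt yfao wjy mjoyz
Hunk 3: at line 3 remove [zczfk,laya,bfh] add [kse,kyxan,dzoa] -> 14 lines: riq cui dwv kse kyxan dzoa bqu mzfe kfj qanj mrxgt yfao wjy mjoyz
Hunk 4: at line 8 remove [qanj,mrxgt] add [vrb,vphjl,snrr] -> 15 lines: riq cui dwv kse kyxan dzoa bqu mzfe kfj vrb vphjl snrr yfao wjy mjoyz
Hunk 5: at line 5 remove [bqu,mzfe] add [pxtg,kwktd,qcaa] -> 16 lines: riq cui dwv kse kyxan dzoa pxtg kwktd qcaa kfj vrb vphjl snrr yfao wjy mjoyz
Final line 11: vrb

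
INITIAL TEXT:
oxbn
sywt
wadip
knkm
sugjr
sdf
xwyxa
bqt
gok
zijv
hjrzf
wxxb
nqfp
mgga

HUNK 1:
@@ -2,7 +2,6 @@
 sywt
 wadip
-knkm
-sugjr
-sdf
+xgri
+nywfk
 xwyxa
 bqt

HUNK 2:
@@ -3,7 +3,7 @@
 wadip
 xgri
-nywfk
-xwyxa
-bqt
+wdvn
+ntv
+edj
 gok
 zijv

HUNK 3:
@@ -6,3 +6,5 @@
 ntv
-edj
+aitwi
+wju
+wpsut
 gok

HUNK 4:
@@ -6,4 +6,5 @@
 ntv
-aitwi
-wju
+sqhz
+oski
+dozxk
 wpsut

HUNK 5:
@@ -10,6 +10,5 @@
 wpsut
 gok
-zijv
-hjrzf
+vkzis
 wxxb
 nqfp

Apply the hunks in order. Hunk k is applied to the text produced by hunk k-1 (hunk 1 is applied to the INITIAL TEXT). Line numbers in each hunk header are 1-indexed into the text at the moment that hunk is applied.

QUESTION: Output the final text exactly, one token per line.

Hunk 1: at line 2 remove [knkm,sugjr,sdf] add [xgri,nywfk] -> 13 lines: oxbn sywt wadip xgri nywfk xwyxa bqt gok zijv hjrzf wxxb nqfp mgga
Hunk 2: at line 3 remove [nywfk,xwyxa,bqt] add [wdvn,ntv,edj] -> 13 lines: oxbn sywt wadip xgri wdvn ntv edj gok zijv hjrzf wxxb nqfp mgga
Hunk 3: at line 6 remove [edj] add [aitwi,wju,wpsut] -> 15 lines: oxbn sywt wadip xgri wdvn ntv aitwi wju wpsut gok zijv hjrzf wxxb nqfp mgga
Hunk 4: at line 6 remove [aitwi,wju] add [sqhz,oski,dozxk] -> 16 lines: oxbn sywt wadip xgri wdvn ntv sqhz oski dozxk wpsut gok zijv hjrzf wxxb nqfp mgga
Hunk 5: at line 10 remove [zijv,hjrzf] add [vkzis] -> 15 lines: oxbn sywt wadip xgri wdvn ntv sqhz oski dozxk wpsut gok vkzis wxxb nqfp mgga

Answer: oxbn
sywt
wadip
xgri
wdvn
ntv
sqhz
oski
dozxk
wpsut
gok
vkzis
wxxb
nqfp
mgga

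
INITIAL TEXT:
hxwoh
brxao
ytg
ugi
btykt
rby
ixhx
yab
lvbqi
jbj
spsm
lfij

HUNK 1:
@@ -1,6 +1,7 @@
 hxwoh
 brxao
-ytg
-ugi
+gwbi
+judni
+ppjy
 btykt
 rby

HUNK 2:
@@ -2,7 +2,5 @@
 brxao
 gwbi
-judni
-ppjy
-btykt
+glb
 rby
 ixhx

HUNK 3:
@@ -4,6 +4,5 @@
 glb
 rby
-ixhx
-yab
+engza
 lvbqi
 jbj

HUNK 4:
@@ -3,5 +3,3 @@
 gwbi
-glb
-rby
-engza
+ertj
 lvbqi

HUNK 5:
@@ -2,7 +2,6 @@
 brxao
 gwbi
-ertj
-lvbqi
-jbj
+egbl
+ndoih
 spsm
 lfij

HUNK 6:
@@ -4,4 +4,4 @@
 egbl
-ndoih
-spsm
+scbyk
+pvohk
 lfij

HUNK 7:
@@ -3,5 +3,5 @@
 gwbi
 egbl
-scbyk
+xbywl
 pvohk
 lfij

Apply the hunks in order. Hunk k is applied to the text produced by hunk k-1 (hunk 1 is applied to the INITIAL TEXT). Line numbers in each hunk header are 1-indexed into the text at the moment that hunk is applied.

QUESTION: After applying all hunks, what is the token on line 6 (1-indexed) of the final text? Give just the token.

Hunk 1: at line 1 remove [ytg,ugi] add [gwbi,judni,ppjy] -> 13 lines: hxwoh brxao gwbi judni ppjy btykt rby ixhx yab lvbqi jbj spsm lfij
Hunk 2: at line 2 remove [judni,ppjy,btykt] add [glb] -> 11 lines: hxwoh brxao gwbi glb rby ixhx yab lvbqi jbj spsm lfij
Hunk 3: at line 4 remove [ixhx,yab] add [engza] -> 10 lines: hxwoh brxao gwbi glb rby engza lvbqi jbj spsm lfij
Hunk 4: at line 3 remove [glb,rby,engza] add [ertj] -> 8 lines: hxwoh brxao gwbi ertj lvbqi jbj spsm lfij
Hunk 5: at line 2 remove [ertj,lvbqi,jbj] add [egbl,ndoih] -> 7 lines: hxwoh brxao gwbi egbl ndoih spsm lfij
Hunk 6: at line 4 remove [ndoih,spsm] add [scbyk,pvohk] -> 7 lines: hxwoh brxao gwbi egbl scbyk pvohk lfij
Hunk 7: at line 3 remove [scbyk] add [xbywl] -> 7 lines: hxwoh brxao gwbi egbl xbywl pvohk lfij
Final line 6: pvohk

Answer: pvohk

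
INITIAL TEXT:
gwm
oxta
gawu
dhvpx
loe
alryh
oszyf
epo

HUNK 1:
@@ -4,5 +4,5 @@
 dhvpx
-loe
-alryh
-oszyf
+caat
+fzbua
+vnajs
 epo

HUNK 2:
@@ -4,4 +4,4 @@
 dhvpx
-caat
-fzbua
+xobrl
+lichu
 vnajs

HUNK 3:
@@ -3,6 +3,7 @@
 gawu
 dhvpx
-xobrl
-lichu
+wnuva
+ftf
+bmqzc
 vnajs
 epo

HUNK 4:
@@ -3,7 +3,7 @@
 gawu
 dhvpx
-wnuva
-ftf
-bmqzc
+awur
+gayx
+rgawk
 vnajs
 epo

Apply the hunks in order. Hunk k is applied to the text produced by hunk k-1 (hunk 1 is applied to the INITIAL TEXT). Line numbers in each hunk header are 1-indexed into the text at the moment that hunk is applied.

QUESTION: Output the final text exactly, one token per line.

Hunk 1: at line 4 remove [loe,alryh,oszyf] add [caat,fzbua,vnajs] -> 8 lines: gwm oxta gawu dhvpx caat fzbua vnajs epo
Hunk 2: at line 4 remove [caat,fzbua] add [xobrl,lichu] -> 8 lines: gwm oxta gawu dhvpx xobrl lichu vnajs epo
Hunk 3: at line 3 remove [xobrl,lichu] add [wnuva,ftf,bmqzc] -> 9 lines: gwm oxta gawu dhvpx wnuva ftf bmqzc vnajs epo
Hunk 4: at line 3 remove [wnuva,ftf,bmqzc] add [awur,gayx,rgawk] -> 9 lines: gwm oxta gawu dhvpx awur gayx rgawk vnajs epo

Answer: gwm
oxta
gawu
dhvpx
awur
gayx
rgawk
vnajs
epo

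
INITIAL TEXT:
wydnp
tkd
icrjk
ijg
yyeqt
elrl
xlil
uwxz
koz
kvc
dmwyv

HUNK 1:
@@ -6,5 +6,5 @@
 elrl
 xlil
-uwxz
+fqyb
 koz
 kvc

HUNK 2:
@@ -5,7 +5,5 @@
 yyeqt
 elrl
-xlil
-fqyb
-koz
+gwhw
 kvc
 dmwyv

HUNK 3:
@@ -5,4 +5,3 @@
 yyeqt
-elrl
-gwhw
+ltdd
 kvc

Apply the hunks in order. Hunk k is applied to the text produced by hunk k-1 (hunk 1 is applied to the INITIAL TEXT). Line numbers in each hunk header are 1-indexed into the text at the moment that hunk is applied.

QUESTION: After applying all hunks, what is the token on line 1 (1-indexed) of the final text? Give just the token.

Answer: wydnp

Derivation:
Hunk 1: at line 6 remove [uwxz] add [fqyb] -> 11 lines: wydnp tkd icrjk ijg yyeqt elrl xlil fqyb koz kvc dmwyv
Hunk 2: at line 5 remove [xlil,fqyb,koz] add [gwhw] -> 9 lines: wydnp tkd icrjk ijg yyeqt elrl gwhw kvc dmwyv
Hunk 3: at line 5 remove [elrl,gwhw] add [ltdd] -> 8 lines: wydnp tkd icrjk ijg yyeqt ltdd kvc dmwyv
Final line 1: wydnp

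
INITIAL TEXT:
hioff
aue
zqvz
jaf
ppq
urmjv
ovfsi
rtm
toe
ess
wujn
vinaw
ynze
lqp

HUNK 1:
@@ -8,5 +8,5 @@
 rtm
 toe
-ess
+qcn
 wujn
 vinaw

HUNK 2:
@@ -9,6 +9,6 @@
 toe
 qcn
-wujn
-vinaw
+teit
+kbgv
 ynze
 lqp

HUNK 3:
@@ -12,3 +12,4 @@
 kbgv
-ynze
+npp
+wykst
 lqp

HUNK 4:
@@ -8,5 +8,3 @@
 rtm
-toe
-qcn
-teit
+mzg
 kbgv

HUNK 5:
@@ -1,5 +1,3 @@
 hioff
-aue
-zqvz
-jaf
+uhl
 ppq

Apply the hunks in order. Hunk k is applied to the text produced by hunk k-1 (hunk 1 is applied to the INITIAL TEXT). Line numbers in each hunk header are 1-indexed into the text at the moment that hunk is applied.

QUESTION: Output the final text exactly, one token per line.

Answer: hioff
uhl
ppq
urmjv
ovfsi
rtm
mzg
kbgv
npp
wykst
lqp

Derivation:
Hunk 1: at line 8 remove [ess] add [qcn] -> 14 lines: hioff aue zqvz jaf ppq urmjv ovfsi rtm toe qcn wujn vinaw ynze lqp
Hunk 2: at line 9 remove [wujn,vinaw] add [teit,kbgv] -> 14 lines: hioff aue zqvz jaf ppq urmjv ovfsi rtm toe qcn teit kbgv ynze lqp
Hunk 3: at line 12 remove [ynze] add [npp,wykst] -> 15 lines: hioff aue zqvz jaf ppq urmjv ovfsi rtm toe qcn teit kbgv npp wykst lqp
Hunk 4: at line 8 remove [toe,qcn,teit] add [mzg] -> 13 lines: hioff aue zqvz jaf ppq urmjv ovfsi rtm mzg kbgv npp wykst lqp
Hunk 5: at line 1 remove [aue,zqvz,jaf] add [uhl] -> 11 lines: hioff uhl ppq urmjv ovfsi rtm mzg kbgv npp wykst lqp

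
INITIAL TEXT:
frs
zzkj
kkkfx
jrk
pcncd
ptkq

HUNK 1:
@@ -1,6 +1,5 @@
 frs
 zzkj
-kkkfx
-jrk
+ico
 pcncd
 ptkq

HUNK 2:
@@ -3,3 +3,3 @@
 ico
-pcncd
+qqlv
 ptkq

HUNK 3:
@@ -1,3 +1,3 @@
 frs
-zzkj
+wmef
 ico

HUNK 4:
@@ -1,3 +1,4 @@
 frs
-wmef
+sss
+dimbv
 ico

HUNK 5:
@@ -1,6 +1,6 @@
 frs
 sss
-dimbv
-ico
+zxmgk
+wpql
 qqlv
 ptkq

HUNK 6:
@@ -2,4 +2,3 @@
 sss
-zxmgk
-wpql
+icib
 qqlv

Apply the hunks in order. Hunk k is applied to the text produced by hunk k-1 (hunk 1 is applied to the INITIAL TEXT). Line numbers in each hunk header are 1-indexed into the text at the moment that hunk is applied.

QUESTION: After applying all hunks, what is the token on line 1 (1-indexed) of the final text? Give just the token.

Answer: frs

Derivation:
Hunk 1: at line 1 remove [kkkfx,jrk] add [ico] -> 5 lines: frs zzkj ico pcncd ptkq
Hunk 2: at line 3 remove [pcncd] add [qqlv] -> 5 lines: frs zzkj ico qqlv ptkq
Hunk 3: at line 1 remove [zzkj] add [wmef] -> 5 lines: frs wmef ico qqlv ptkq
Hunk 4: at line 1 remove [wmef] add [sss,dimbv] -> 6 lines: frs sss dimbv ico qqlv ptkq
Hunk 5: at line 1 remove [dimbv,ico] add [zxmgk,wpql] -> 6 lines: frs sss zxmgk wpql qqlv ptkq
Hunk 6: at line 2 remove [zxmgk,wpql] add [icib] -> 5 lines: frs sss icib qqlv ptkq
Final line 1: frs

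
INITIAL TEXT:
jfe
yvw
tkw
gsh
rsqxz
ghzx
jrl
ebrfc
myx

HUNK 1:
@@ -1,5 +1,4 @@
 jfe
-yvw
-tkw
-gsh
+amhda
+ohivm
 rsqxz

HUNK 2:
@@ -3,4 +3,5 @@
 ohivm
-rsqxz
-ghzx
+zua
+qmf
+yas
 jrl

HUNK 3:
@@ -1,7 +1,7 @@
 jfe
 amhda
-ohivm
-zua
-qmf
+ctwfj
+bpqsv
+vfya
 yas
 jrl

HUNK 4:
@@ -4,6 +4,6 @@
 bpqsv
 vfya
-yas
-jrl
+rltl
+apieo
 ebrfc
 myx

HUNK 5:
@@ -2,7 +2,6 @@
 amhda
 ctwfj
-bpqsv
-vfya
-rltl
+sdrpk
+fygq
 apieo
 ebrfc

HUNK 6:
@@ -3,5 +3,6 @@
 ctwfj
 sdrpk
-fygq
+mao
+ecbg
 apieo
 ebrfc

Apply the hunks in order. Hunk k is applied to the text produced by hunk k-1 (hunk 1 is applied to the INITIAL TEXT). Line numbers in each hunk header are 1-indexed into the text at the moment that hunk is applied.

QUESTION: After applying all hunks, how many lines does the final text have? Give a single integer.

Answer: 9

Derivation:
Hunk 1: at line 1 remove [yvw,tkw,gsh] add [amhda,ohivm] -> 8 lines: jfe amhda ohivm rsqxz ghzx jrl ebrfc myx
Hunk 2: at line 3 remove [rsqxz,ghzx] add [zua,qmf,yas] -> 9 lines: jfe amhda ohivm zua qmf yas jrl ebrfc myx
Hunk 3: at line 1 remove [ohivm,zua,qmf] add [ctwfj,bpqsv,vfya] -> 9 lines: jfe amhda ctwfj bpqsv vfya yas jrl ebrfc myx
Hunk 4: at line 4 remove [yas,jrl] add [rltl,apieo] -> 9 lines: jfe amhda ctwfj bpqsv vfya rltl apieo ebrfc myx
Hunk 5: at line 2 remove [bpqsv,vfya,rltl] add [sdrpk,fygq] -> 8 lines: jfe amhda ctwfj sdrpk fygq apieo ebrfc myx
Hunk 6: at line 3 remove [fygq] add [mao,ecbg] -> 9 lines: jfe amhda ctwfj sdrpk mao ecbg apieo ebrfc myx
Final line count: 9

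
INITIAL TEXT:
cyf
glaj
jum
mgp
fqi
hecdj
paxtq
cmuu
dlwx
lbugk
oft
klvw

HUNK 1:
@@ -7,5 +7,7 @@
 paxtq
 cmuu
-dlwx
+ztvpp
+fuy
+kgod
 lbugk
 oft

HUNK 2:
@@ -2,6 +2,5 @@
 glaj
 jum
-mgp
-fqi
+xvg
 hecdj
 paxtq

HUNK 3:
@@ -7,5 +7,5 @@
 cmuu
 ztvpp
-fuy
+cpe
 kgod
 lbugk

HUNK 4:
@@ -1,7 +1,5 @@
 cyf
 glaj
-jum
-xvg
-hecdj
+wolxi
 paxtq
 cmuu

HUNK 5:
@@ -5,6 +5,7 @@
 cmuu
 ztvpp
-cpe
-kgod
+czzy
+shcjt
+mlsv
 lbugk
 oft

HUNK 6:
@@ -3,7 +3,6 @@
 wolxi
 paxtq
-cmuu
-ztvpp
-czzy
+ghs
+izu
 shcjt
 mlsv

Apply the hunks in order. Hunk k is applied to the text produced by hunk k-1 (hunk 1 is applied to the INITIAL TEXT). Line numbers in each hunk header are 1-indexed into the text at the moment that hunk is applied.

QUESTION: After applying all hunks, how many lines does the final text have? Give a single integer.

Hunk 1: at line 7 remove [dlwx] add [ztvpp,fuy,kgod] -> 14 lines: cyf glaj jum mgp fqi hecdj paxtq cmuu ztvpp fuy kgod lbugk oft klvw
Hunk 2: at line 2 remove [mgp,fqi] add [xvg] -> 13 lines: cyf glaj jum xvg hecdj paxtq cmuu ztvpp fuy kgod lbugk oft klvw
Hunk 3: at line 7 remove [fuy] add [cpe] -> 13 lines: cyf glaj jum xvg hecdj paxtq cmuu ztvpp cpe kgod lbugk oft klvw
Hunk 4: at line 1 remove [jum,xvg,hecdj] add [wolxi] -> 11 lines: cyf glaj wolxi paxtq cmuu ztvpp cpe kgod lbugk oft klvw
Hunk 5: at line 5 remove [cpe,kgod] add [czzy,shcjt,mlsv] -> 12 lines: cyf glaj wolxi paxtq cmuu ztvpp czzy shcjt mlsv lbugk oft klvw
Hunk 6: at line 3 remove [cmuu,ztvpp,czzy] add [ghs,izu] -> 11 lines: cyf glaj wolxi paxtq ghs izu shcjt mlsv lbugk oft klvw
Final line count: 11

Answer: 11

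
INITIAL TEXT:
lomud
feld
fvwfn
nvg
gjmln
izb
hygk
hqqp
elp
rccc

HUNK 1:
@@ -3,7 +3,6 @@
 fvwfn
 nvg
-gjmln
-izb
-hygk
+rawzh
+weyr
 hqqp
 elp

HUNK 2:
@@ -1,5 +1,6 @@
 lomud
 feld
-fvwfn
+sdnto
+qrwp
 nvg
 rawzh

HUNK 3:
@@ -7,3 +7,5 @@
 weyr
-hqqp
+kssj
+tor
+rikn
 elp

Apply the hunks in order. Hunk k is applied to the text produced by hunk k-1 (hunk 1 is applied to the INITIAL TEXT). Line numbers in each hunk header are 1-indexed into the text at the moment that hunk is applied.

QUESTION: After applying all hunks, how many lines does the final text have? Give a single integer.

Hunk 1: at line 3 remove [gjmln,izb,hygk] add [rawzh,weyr] -> 9 lines: lomud feld fvwfn nvg rawzh weyr hqqp elp rccc
Hunk 2: at line 1 remove [fvwfn] add [sdnto,qrwp] -> 10 lines: lomud feld sdnto qrwp nvg rawzh weyr hqqp elp rccc
Hunk 3: at line 7 remove [hqqp] add [kssj,tor,rikn] -> 12 lines: lomud feld sdnto qrwp nvg rawzh weyr kssj tor rikn elp rccc
Final line count: 12

Answer: 12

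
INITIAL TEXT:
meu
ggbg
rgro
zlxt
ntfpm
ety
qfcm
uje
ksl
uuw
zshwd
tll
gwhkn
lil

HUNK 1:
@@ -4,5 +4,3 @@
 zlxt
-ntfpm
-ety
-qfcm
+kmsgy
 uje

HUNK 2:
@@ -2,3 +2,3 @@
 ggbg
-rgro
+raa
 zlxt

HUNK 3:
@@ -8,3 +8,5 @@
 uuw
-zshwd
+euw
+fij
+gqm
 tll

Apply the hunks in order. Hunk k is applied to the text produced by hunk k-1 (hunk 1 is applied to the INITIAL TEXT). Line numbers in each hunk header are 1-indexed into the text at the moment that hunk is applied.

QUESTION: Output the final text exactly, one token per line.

Answer: meu
ggbg
raa
zlxt
kmsgy
uje
ksl
uuw
euw
fij
gqm
tll
gwhkn
lil

Derivation:
Hunk 1: at line 4 remove [ntfpm,ety,qfcm] add [kmsgy] -> 12 lines: meu ggbg rgro zlxt kmsgy uje ksl uuw zshwd tll gwhkn lil
Hunk 2: at line 2 remove [rgro] add [raa] -> 12 lines: meu ggbg raa zlxt kmsgy uje ksl uuw zshwd tll gwhkn lil
Hunk 3: at line 8 remove [zshwd] add [euw,fij,gqm] -> 14 lines: meu ggbg raa zlxt kmsgy uje ksl uuw euw fij gqm tll gwhkn lil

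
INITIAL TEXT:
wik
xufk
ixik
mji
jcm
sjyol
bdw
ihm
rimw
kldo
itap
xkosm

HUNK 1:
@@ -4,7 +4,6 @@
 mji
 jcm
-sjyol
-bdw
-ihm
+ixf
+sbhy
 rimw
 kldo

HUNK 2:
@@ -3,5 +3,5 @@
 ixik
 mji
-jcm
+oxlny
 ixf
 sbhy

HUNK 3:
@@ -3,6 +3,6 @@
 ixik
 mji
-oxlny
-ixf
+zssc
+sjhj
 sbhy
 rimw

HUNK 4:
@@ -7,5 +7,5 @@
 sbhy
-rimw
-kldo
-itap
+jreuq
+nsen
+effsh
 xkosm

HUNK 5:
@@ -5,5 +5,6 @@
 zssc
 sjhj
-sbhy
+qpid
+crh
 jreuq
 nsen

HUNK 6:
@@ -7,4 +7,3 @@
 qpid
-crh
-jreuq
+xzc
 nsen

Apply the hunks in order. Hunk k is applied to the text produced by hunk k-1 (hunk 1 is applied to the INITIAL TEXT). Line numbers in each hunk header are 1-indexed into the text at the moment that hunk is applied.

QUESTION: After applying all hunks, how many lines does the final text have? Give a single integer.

Answer: 11

Derivation:
Hunk 1: at line 4 remove [sjyol,bdw,ihm] add [ixf,sbhy] -> 11 lines: wik xufk ixik mji jcm ixf sbhy rimw kldo itap xkosm
Hunk 2: at line 3 remove [jcm] add [oxlny] -> 11 lines: wik xufk ixik mji oxlny ixf sbhy rimw kldo itap xkosm
Hunk 3: at line 3 remove [oxlny,ixf] add [zssc,sjhj] -> 11 lines: wik xufk ixik mji zssc sjhj sbhy rimw kldo itap xkosm
Hunk 4: at line 7 remove [rimw,kldo,itap] add [jreuq,nsen,effsh] -> 11 lines: wik xufk ixik mji zssc sjhj sbhy jreuq nsen effsh xkosm
Hunk 5: at line 5 remove [sbhy] add [qpid,crh] -> 12 lines: wik xufk ixik mji zssc sjhj qpid crh jreuq nsen effsh xkosm
Hunk 6: at line 7 remove [crh,jreuq] add [xzc] -> 11 lines: wik xufk ixik mji zssc sjhj qpid xzc nsen effsh xkosm
Final line count: 11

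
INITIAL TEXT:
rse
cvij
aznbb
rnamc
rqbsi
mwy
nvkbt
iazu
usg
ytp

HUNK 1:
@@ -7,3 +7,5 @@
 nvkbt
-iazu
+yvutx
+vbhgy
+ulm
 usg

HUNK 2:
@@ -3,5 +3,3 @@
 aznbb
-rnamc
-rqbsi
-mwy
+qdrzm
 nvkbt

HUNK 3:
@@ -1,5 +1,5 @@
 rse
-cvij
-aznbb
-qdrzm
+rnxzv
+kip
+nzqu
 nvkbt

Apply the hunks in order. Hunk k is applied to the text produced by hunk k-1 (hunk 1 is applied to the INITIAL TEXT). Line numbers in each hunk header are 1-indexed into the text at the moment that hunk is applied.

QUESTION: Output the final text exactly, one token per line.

Answer: rse
rnxzv
kip
nzqu
nvkbt
yvutx
vbhgy
ulm
usg
ytp

Derivation:
Hunk 1: at line 7 remove [iazu] add [yvutx,vbhgy,ulm] -> 12 lines: rse cvij aznbb rnamc rqbsi mwy nvkbt yvutx vbhgy ulm usg ytp
Hunk 2: at line 3 remove [rnamc,rqbsi,mwy] add [qdrzm] -> 10 lines: rse cvij aznbb qdrzm nvkbt yvutx vbhgy ulm usg ytp
Hunk 3: at line 1 remove [cvij,aznbb,qdrzm] add [rnxzv,kip,nzqu] -> 10 lines: rse rnxzv kip nzqu nvkbt yvutx vbhgy ulm usg ytp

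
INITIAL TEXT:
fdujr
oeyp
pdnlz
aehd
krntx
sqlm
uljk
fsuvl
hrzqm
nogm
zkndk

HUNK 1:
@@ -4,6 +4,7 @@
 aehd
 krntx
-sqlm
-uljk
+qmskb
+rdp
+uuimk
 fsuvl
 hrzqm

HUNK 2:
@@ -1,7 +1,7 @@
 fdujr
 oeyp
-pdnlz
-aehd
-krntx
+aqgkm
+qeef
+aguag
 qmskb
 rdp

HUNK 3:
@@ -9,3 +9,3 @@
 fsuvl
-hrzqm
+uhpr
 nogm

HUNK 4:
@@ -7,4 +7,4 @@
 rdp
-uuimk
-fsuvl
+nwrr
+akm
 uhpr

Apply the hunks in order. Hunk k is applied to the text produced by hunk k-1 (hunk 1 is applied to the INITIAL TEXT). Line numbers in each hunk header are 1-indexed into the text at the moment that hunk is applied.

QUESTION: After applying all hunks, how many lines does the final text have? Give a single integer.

Hunk 1: at line 4 remove [sqlm,uljk] add [qmskb,rdp,uuimk] -> 12 lines: fdujr oeyp pdnlz aehd krntx qmskb rdp uuimk fsuvl hrzqm nogm zkndk
Hunk 2: at line 1 remove [pdnlz,aehd,krntx] add [aqgkm,qeef,aguag] -> 12 lines: fdujr oeyp aqgkm qeef aguag qmskb rdp uuimk fsuvl hrzqm nogm zkndk
Hunk 3: at line 9 remove [hrzqm] add [uhpr] -> 12 lines: fdujr oeyp aqgkm qeef aguag qmskb rdp uuimk fsuvl uhpr nogm zkndk
Hunk 4: at line 7 remove [uuimk,fsuvl] add [nwrr,akm] -> 12 lines: fdujr oeyp aqgkm qeef aguag qmskb rdp nwrr akm uhpr nogm zkndk
Final line count: 12

Answer: 12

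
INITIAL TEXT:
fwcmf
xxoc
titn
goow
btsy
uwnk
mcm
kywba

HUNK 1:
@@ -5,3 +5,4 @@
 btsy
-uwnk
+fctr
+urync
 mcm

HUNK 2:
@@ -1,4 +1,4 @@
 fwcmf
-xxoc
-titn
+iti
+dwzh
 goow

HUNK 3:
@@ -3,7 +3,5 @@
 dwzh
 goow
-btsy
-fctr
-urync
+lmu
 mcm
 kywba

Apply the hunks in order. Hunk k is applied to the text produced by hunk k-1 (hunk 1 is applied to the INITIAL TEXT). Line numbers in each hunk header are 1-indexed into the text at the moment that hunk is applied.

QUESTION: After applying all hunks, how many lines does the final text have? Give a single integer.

Hunk 1: at line 5 remove [uwnk] add [fctr,urync] -> 9 lines: fwcmf xxoc titn goow btsy fctr urync mcm kywba
Hunk 2: at line 1 remove [xxoc,titn] add [iti,dwzh] -> 9 lines: fwcmf iti dwzh goow btsy fctr urync mcm kywba
Hunk 3: at line 3 remove [btsy,fctr,urync] add [lmu] -> 7 lines: fwcmf iti dwzh goow lmu mcm kywba
Final line count: 7

Answer: 7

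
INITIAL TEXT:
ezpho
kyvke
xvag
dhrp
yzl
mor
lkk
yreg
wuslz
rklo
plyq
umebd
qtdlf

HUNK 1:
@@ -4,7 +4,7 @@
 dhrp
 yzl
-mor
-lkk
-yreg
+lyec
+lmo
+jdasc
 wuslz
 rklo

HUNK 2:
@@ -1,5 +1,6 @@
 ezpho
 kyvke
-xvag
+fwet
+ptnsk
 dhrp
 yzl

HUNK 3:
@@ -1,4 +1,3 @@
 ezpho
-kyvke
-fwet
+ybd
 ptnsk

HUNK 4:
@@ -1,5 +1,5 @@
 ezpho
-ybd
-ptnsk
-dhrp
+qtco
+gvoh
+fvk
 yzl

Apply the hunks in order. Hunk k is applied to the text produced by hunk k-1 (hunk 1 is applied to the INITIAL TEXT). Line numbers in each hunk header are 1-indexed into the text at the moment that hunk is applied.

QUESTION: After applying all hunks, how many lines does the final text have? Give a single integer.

Hunk 1: at line 4 remove [mor,lkk,yreg] add [lyec,lmo,jdasc] -> 13 lines: ezpho kyvke xvag dhrp yzl lyec lmo jdasc wuslz rklo plyq umebd qtdlf
Hunk 2: at line 1 remove [xvag] add [fwet,ptnsk] -> 14 lines: ezpho kyvke fwet ptnsk dhrp yzl lyec lmo jdasc wuslz rklo plyq umebd qtdlf
Hunk 3: at line 1 remove [kyvke,fwet] add [ybd] -> 13 lines: ezpho ybd ptnsk dhrp yzl lyec lmo jdasc wuslz rklo plyq umebd qtdlf
Hunk 4: at line 1 remove [ybd,ptnsk,dhrp] add [qtco,gvoh,fvk] -> 13 lines: ezpho qtco gvoh fvk yzl lyec lmo jdasc wuslz rklo plyq umebd qtdlf
Final line count: 13

Answer: 13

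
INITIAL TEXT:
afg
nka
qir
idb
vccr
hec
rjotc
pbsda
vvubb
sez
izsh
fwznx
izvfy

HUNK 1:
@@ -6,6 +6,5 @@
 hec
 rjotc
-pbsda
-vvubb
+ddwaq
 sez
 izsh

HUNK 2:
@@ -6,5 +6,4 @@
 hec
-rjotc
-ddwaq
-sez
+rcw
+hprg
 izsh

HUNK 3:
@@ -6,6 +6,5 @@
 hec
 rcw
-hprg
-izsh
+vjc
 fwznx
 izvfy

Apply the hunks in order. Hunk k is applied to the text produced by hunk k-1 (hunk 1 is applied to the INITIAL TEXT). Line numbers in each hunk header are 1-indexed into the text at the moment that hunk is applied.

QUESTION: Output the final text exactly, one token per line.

Hunk 1: at line 6 remove [pbsda,vvubb] add [ddwaq] -> 12 lines: afg nka qir idb vccr hec rjotc ddwaq sez izsh fwznx izvfy
Hunk 2: at line 6 remove [rjotc,ddwaq,sez] add [rcw,hprg] -> 11 lines: afg nka qir idb vccr hec rcw hprg izsh fwznx izvfy
Hunk 3: at line 6 remove [hprg,izsh] add [vjc] -> 10 lines: afg nka qir idb vccr hec rcw vjc fwznx izvfy

Answer: afg
nka
qir
idb
vccr
hec
rcw
vjc
fwznx
izvfy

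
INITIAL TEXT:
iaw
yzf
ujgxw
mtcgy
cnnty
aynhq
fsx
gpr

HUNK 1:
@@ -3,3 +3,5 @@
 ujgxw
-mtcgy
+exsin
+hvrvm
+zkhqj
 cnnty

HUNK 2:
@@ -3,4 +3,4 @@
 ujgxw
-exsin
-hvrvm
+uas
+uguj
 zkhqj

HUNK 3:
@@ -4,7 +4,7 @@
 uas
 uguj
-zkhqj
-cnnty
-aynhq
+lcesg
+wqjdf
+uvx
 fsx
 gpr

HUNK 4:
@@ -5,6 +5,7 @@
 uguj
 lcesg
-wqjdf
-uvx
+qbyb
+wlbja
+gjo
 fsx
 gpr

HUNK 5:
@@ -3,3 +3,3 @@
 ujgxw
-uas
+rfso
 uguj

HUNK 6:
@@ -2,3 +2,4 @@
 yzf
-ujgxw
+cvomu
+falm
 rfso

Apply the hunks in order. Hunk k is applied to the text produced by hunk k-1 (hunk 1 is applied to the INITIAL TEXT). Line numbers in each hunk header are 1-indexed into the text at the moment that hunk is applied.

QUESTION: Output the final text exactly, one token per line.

Hunk 1: at line 3 remove [mtcgy] add [exsin,hvrvm,zkhqj] -> 10 lines: iaw yzf ujgxw exsin hvrvm zkhqj cnnty aynhq fsx gpr
Hunk 2: at line 3 remove [exsin,hvrvm] add [uas,uguj] -> 10 lines: iaw yzf ujgxw uas uguj zkhqj cnnty aynhq fsx gpr
Hunk 3: at line 4 remove [zkhqj,cnnty,aynhq] add [lcesg,wqjdf,uvx] -> 10 lines: iaw yzf ujgxw uas uguj lcesg wqjdf uvx fsx gpr
Hunk 4: at line 5 remove [wqjdf,uvx] add [qbyb,wlbja,gjo] -> 11 lines: iaw yzf ujgxw uas uguj lcesg qbyb wlbja gjo fsx gpr
Hunk 5: at line 3 remove [uas] add [rfso] -> 11 lines: iaw yzf ujgxw rfso uguj lcesg qbyb wlbja gjo fsx gpr
Hunk 6: at line 2 remove [ujgxw] add [cvomu,falm] -> 12 lines: iaw yzf cvomu falm rfso uguj lcesg qbyb wlbja gjo fsx gpr

Answer: iaw
yzf
cvomu
falm
rfso
uguj
lcesg
qbyb
wlbja
gjo
fsx
gpr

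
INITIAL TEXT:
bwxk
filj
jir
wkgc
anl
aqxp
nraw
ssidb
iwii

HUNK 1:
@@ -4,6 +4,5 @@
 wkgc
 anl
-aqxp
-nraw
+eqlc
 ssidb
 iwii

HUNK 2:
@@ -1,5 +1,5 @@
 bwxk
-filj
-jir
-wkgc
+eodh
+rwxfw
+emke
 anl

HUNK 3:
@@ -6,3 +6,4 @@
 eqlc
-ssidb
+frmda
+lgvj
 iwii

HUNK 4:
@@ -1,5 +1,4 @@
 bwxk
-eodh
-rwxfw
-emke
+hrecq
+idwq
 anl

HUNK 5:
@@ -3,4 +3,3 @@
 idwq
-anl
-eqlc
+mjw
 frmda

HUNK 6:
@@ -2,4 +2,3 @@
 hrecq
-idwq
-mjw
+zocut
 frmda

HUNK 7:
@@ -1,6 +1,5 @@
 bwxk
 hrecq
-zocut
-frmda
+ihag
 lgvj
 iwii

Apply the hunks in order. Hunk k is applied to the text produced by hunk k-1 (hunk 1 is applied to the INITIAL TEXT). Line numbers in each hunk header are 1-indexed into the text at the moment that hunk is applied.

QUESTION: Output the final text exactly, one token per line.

Hunk 1: at line 4 remove [aqxp,nraw] add [eqlc] -> 8 lines: bwxk filj jir wkgc anl eqlc ssidb iwii
Hunk 2: at line 1 remove [filj,jir,wkgc] add [eodh,rwxfw,emke] -> 8 lines: bwxk eodh rwxfw emke anl eqlc ssidb iwii
Hunk 3: at line 6 remove [ssidb] add [frmda,lgvj] -> 9 lines: bwxk eodh rwxfw emke anl eqlc frmda lgvj iwii
Hunk 4: at line 1 remove [eodh,rwxfw,emke] add [hrecq,idwq] -> 8 lines: bwxk hrecq idwq anl eqlc frmda lgvj iwii
Hunk 5: at line 3 remove [anl,eqlc] add [mjw] -> 7 lines: bwxk hrecq idwq mjw frmda lgvj iwii
Hunk 6: at line 2 remove [idwq,mjw] add [zocut] -> 6 lines: bwxk hrecq zocut frmda lgvj iwii
Hunk 7: at line 1 remove [zocut,frmda] add [ihag] -> 5 lines: bwxk hrecq ihag lgvj iwii

Answer: bwxk
hrecq
ihag
lgvj
iwii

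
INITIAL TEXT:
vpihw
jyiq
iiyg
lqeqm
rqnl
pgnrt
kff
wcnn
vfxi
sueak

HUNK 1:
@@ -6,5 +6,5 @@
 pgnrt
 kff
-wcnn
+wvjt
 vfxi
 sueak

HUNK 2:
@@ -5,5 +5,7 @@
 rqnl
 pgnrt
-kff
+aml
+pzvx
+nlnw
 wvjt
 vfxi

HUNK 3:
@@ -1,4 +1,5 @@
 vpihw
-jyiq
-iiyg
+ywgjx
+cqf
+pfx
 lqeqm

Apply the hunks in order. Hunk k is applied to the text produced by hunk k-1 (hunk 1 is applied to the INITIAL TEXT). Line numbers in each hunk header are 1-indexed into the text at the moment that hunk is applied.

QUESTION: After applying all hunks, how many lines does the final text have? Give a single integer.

Answer: 13

Derivation:
Hunk 1: at line 6 remove [wcnn] add [wvjt] -> 10 lines: vpihw jyiq iiyg lqeqm rqnl pgnrt kff wvjt vfxi sueak
Hunk 2: at line 5 remove [kff] add [aml,pzvx,nlnw] -> 12 lines: vpihw jyiq iiyg lqeqm rqnl pgnrt aml pzvx nlnw wvjt vfxi sueak
Hunk 3: at line 1 remove [jyiq,iiyg] add [ywgjx,cqf,pfx] -> 13 lines: vpihw ywgjx cqf pfx lqeqm rqnl pgnrt aml pzvx nlnw wvjt vfxi sueak
Final line count: 13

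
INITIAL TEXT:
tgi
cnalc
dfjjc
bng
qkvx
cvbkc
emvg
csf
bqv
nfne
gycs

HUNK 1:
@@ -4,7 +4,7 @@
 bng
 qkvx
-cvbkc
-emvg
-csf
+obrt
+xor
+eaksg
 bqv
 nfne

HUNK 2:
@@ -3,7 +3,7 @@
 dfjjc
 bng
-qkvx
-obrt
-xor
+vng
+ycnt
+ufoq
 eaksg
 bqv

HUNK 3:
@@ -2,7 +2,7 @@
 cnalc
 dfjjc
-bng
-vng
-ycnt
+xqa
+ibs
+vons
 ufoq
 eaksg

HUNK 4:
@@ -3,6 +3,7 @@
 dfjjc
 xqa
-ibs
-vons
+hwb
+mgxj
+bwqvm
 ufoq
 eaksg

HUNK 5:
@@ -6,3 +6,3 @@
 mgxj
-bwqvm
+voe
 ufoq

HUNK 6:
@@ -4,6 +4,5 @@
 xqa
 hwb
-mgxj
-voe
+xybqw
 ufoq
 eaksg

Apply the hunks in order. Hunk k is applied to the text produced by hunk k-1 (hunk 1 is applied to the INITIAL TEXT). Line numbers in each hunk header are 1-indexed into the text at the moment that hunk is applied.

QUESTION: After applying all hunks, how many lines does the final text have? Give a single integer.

Hunk 1: at line 4 remove [cvbkc,emvg,csf] add [obrt,xor,eaksg] -> 11 lines: tgi cnalc dfjjc bng qkvx obrt xor eaksg bqv nfne gycs
Hunk 2: at line 3 remove [qkvx,obrt,xor] add [vng,ycnt,ufoq] -> 11 lines: tgi cnalc dfjjc bng vng ycnt ufoq eaksg bqv nfne gycs
Hunk 3: at line 2 remove [bng,vng,ycnt] add [xqa,ibs,vons] -> 11 lines: tgi cnalc dfjjc xqa ibs vons ufoq eaksg bqv nfne gycs
Hunk 4: at line 3 remove [ibs,vons] add [hwb,mgxj,bwqvm] -> 12 lines: tgi cnalc dfjjc xqa hwb mgxj bwqvm ufoq eaksg bqv nfne gycs
Hunk 5: at line 6 remove [bwqvm] add [voe] -> 12 lines: tgi cnalc dfjjc xqa hwb mgxj voe ufoq eaksg bqv nfne gycs
Hunk 6: at line 4 remove [mgxj,voe] add [xybqw] -> 11 lines: tgi cnalc dfjjc xqa hwb xybqw ufoq eaksg bqv nfne gycs
Final line count: 11

Answer: 11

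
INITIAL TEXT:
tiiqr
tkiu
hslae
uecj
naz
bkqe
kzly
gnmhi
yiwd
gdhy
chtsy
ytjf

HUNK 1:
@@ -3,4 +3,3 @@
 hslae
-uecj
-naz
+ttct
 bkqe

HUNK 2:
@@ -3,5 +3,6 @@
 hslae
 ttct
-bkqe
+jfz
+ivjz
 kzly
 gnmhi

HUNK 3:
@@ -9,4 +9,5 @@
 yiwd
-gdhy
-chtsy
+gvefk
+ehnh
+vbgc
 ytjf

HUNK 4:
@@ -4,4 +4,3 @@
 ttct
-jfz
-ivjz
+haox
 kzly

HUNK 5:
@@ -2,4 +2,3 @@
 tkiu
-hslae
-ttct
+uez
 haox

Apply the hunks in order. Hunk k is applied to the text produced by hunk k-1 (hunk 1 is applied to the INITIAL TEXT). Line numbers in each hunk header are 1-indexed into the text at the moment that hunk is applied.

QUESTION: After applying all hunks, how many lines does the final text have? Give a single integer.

Hunk 1: at line 3 remove [uecj,naz] add [ttct] -> 11 lines: tiiqr tkiu hslae ttct bkqe kzly gnmhi yiwd gdhy chtsy ytjf
Hunk 2: at line 3 remove [bkqe] add [jfz,ivjz] -> 12 lines: tiiqr tkiu hslae ttct jfz ivjz kzly gnmhi yiwd gdhy chtsy ytjf
Hunk 3: at line 9 remove [gdhy,chtsy] add [gvefk,ehnh,vbgc] -> 13 lines: tiiqr tkiu hslae ttct jfz ivjz kzly gnmhi yiwd gvefk ehnh vbgc ytjf
Hunk 4: at line 4 remove [jfz,ivjz] add [haox] -> 12 lines: tiiqr tkiu hslae ttct haox kzly gnmhi yiwd gvefk ehnh vbgc ytjf
Hunk 5: at line 2 remove [hslae,ttct] add [uez] -> 11 lines: tiiqr tkiu uez haox kzly gnmhi yiwd gvefk ehnh vbgc ytjf
Final line count: 11

Answer: 11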